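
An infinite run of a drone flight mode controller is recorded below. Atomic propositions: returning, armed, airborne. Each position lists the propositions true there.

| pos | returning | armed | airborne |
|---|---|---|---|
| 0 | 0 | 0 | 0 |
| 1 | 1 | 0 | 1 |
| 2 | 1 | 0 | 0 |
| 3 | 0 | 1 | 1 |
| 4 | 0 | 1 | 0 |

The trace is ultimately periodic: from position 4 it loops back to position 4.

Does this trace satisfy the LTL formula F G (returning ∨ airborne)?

Violated

G (returning ∨ airborne) is false at every position 0..4, so it never becomes true and F G (returning ∨ airborne) fails.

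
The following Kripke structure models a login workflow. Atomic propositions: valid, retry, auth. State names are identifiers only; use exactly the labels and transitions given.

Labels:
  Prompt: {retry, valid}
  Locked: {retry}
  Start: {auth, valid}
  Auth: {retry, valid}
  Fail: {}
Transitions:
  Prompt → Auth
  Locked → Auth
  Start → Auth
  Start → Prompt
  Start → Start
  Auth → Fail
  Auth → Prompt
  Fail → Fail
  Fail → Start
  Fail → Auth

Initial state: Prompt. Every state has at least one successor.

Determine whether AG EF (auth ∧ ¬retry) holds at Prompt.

States satisfying EF (auth ∧ ¬retry): {Prompt, Locked, Start, Auth, Fail}.
States satisfying AG EF (auth ∧ ¬retry): {Prompt, Locked, Start, Auth, Fail}.
Every state reachable from Prompt satisfies EF (auth ∧ ¬retry).
Prompt ∈ Sat(AG EF (auth ∧ ¬retry)).

Yes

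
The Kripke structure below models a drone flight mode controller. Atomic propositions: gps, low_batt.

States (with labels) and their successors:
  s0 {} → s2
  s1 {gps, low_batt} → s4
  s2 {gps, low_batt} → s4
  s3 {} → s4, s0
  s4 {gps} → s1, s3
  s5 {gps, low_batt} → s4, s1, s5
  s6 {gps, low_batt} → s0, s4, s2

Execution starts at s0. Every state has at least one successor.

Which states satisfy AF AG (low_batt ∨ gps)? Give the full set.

none

States satisfying AG (low_batt ∨ gps): ∅.
States satisfying AF AG (low_batt ∨ gps): ∅.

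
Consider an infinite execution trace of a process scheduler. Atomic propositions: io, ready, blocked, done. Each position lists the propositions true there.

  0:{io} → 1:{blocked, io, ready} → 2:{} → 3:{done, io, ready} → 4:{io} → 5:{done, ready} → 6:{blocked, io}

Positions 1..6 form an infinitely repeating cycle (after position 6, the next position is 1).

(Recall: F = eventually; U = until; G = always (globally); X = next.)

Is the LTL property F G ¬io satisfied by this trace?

G ¬io is false at every position 0..6, so it never becomes true and F G ¬io fails.

Does not hold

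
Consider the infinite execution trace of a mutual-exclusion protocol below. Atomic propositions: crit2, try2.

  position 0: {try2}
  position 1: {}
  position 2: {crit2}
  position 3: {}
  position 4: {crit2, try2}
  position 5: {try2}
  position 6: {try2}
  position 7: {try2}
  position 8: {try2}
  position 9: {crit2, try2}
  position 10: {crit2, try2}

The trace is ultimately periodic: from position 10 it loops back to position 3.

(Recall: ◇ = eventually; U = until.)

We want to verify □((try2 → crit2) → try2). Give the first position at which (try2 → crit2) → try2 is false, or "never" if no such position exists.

1

Check (try2 → crit2) → try2 at each position in order: 0 ✓.
At position 1 the labels are {}, so (try2 → crit2) → try2 is false there. This is the first violation.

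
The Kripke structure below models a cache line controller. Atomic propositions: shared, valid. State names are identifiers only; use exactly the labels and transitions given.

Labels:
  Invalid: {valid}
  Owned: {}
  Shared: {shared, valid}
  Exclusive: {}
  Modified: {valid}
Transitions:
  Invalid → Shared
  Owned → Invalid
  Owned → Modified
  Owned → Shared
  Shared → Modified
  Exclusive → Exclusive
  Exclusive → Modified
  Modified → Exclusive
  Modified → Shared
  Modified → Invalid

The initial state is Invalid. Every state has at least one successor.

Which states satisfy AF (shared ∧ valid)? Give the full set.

States satisfying shared ∧ valid: {Shared}.
States satisfying AF (shared ∧ valid): {Invalid, Shared}.

{Invalid, Shared}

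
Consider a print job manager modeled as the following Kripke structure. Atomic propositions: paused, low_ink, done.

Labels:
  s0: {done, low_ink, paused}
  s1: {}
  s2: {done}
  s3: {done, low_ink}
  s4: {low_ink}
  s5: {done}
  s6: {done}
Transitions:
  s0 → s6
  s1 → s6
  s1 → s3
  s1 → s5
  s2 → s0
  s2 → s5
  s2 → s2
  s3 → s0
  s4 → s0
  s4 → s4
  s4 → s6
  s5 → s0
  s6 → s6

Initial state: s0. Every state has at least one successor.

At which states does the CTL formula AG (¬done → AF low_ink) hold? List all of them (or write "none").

States satisfying ¬done → AF low_ink: {s0, s2, s3, s4, s5, s6}.
States satisfying AG (¬done → AF low_ink): {s0, s2, s3, s4, s5, s6}.

{s0, s2, s3, s4, s5, s6}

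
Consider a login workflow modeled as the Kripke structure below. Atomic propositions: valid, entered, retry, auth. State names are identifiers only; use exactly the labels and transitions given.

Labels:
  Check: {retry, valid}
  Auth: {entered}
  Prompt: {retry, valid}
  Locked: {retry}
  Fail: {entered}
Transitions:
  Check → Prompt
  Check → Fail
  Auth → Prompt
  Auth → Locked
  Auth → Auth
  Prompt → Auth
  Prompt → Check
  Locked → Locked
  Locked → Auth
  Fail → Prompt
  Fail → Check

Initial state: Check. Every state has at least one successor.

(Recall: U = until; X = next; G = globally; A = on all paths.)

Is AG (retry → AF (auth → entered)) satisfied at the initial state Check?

States satisfying retry → AF (auth → entered): {Check, Auth, Prompt, Locked, Fail}.
States satisfying AG (retry → AF (auth → entered)): {Check, Auth, Prompt, Locked, Fail}.
Every state reachable from Check satisfies retry → AF (auth → entered).
Check ∈ Sat(AG (retry → AF (auth → entered))).

Holds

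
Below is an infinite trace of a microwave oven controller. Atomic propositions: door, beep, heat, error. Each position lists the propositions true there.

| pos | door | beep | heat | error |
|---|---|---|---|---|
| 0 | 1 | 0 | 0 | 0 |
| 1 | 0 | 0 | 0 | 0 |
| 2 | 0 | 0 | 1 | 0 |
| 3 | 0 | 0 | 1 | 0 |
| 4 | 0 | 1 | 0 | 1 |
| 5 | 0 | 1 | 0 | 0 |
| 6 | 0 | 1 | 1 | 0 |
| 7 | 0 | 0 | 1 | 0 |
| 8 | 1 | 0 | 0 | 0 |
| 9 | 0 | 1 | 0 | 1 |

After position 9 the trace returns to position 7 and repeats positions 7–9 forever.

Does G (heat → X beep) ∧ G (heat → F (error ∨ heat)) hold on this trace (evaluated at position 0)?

Violated

heat → X beep must hold at every position from 0 onward. It fails at position 2, so G (heat → X beep) is false.
Positions where heat holds: 2, 3, 6, 7.
Check X beep at each: 2→fails, 3→ok, 6→fails, 7→fails.
heat → F (error ∨ heat) holds at every position 0..9, and those are all positions ever visited, so G (heat → F (error ∨ heat)) holds.
Positions where heat holds: 2, 3, 6, 7.
Check F (error ∨ heat) at each: 2→ok, 3→ok, 6→ok, 7→ok.
At position 0: G (heat → X beep) is false; G (heat → F (error ∨ heat)) is true; so G (heat → X beep) ∧ G (heat → F (error ∨ heat)) is false.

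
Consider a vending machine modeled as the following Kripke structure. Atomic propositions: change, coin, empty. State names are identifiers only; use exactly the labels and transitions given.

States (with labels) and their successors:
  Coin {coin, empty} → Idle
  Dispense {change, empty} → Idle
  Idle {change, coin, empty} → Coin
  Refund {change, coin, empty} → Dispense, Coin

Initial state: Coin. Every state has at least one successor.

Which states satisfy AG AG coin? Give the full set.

{Coin, Idle}

States satisfying AG coin: {Coin, Idle}.
States satisfying AG AG coin: {Coin, Idle}.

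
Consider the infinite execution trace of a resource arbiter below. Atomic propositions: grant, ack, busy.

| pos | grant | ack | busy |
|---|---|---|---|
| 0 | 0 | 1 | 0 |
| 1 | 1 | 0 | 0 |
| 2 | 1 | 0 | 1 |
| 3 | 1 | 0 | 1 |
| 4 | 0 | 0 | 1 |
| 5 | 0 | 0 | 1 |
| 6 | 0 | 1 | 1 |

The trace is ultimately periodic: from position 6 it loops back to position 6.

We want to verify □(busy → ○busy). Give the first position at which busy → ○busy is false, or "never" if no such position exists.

never

busy → ○busy holds at every position 0..6, and those are all the positions the trace ever visits, so the invariant □(busy → ○busy) is never violated.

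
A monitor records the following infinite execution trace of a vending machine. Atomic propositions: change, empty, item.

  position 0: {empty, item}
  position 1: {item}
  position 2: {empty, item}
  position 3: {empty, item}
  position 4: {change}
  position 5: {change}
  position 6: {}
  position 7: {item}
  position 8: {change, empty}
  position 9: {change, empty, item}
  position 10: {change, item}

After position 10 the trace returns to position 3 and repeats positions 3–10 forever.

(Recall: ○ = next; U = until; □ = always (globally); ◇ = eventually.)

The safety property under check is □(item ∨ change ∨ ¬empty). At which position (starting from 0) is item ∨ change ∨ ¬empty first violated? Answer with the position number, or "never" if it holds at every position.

item ∨ change ∨ ¬empty holds at every position 0..10, and those are all the positions the trace ever visits, so the invariant □(item ∨ change ∨ ¬empty) is never violated.

never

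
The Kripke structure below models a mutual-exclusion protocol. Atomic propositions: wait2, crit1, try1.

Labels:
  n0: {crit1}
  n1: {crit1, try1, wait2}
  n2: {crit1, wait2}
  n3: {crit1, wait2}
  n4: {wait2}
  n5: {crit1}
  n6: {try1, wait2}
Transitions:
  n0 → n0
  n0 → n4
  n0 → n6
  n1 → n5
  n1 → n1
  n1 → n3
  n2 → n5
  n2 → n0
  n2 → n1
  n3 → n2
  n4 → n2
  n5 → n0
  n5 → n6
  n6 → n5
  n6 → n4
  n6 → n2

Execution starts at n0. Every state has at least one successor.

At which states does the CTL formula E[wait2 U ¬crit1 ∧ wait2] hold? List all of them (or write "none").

{n4, n6}

States satisfying wait2: {n1, n2, n3, n4, n6}.
States satisfying ¬crit1 ∧ wait2: {n4, n6}.
States satisfying E[wait2 U ¬crit1 ∧ wait2]: {n4, n6}.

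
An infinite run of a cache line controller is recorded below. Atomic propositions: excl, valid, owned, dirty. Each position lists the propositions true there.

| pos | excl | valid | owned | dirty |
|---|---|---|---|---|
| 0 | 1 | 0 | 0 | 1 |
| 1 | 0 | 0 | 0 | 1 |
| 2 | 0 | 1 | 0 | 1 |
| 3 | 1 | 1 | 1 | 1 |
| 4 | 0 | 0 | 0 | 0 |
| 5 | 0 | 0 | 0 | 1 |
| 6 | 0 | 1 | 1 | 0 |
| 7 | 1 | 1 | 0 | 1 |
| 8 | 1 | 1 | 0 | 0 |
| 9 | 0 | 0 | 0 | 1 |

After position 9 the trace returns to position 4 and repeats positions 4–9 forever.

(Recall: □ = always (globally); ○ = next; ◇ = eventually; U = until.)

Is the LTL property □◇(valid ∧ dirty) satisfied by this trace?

Holds

◇(valid ∧ dirty) holds at every position 0..9, and those are all positions ever visited, so □◇(valid ∧ dirty) holds.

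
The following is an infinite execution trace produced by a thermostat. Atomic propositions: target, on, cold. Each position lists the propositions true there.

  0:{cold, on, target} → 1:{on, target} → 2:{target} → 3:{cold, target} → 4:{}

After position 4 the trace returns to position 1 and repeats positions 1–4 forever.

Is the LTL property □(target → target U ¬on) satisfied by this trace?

target → target U ¬on holds at every position 0..4, and those are all positions ever visited, so □(target → target U ¬on) holds.
Positions where target holds: 0, 1, 2, 3.
Check target U ¬on at each: 0→ok, 1→ok, 2→ok, 3→ok.

Holds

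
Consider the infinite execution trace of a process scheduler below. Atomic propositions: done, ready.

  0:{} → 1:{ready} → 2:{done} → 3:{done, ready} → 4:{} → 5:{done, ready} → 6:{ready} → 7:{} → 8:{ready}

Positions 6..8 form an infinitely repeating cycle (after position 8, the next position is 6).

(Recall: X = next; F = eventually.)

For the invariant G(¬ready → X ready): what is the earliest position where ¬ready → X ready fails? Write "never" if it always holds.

¬ready → X ready holds at every position 0..8, and those are all the positions the trace ever visits, so the invariant G(¬ready → X ready) is never violated.

never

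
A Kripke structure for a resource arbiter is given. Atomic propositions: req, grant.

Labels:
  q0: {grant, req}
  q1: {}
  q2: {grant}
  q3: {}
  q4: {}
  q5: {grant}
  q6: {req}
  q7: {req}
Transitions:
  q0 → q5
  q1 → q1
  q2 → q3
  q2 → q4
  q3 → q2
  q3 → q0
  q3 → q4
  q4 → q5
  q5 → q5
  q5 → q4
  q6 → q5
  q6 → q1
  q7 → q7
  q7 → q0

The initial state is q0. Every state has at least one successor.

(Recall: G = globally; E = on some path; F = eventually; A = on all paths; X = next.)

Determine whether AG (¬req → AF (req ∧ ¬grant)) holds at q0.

States satisfying ¬req → AF (req ∧ ¬grant): {q0, q6, q7}.
States satisfying AG (¬req → AF (req ∧ ¬grant)): ∅.
q4 is reachable from q0 and violates ¬req → AF (req ∧ ¬grant), so AG fails at q0.
q0 ∉ Sat(AG (¬req → AF (req ∧ ¬grant))).

No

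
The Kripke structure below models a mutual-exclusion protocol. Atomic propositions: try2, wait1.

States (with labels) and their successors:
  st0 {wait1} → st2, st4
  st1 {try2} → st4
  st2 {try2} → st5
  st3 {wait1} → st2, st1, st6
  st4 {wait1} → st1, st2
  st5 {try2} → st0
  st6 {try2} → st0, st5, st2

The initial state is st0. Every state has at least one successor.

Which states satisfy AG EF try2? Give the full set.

{st0, st1, st2, st3, st4, st5, st6}

States satisfying EF try2: {st0, st1, st2, st3, st4, st5, st6}.
States satisfying AG EF try2: {st0, st1, st2, st3, st4, st5, st6}.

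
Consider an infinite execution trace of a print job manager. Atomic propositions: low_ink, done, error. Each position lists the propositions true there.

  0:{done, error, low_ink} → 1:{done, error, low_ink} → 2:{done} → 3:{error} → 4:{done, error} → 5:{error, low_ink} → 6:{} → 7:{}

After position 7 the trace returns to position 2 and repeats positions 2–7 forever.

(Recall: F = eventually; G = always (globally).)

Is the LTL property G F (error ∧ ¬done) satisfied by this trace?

F (error ∧ ¬done) holds at every position 0..7, and those are all positions ever visited, so G F (error ∧ ¬done) holds.

Satisfied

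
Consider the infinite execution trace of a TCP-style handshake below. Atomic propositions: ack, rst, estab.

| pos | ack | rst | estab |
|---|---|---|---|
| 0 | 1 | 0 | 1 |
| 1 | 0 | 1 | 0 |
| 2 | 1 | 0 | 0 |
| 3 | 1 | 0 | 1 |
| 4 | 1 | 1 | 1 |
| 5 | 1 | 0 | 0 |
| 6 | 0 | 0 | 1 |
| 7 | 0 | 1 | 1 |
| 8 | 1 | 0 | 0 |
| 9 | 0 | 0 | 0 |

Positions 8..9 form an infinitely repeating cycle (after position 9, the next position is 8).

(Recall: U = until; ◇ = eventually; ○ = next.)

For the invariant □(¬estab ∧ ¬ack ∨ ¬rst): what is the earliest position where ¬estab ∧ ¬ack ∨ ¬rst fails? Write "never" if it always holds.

Check ¬estab ∧ ¬ack ∨ ¬rst at each position in order: 0 ✓, 1 ✓, 2 ✓, 3 ✓.
At position 4 the labels are {ack, estab, rst}, so ¬estab ∧ ¬ack ∨ ¬rst is false there. This is the first violation.

4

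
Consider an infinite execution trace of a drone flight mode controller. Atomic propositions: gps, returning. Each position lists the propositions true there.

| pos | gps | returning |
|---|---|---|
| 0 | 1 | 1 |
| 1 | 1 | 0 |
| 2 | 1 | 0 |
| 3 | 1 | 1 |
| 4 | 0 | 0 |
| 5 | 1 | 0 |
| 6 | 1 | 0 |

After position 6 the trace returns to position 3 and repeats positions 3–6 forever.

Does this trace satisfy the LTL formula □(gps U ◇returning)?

Yes

gps U ◇returning holds at every position 0..6, and those are all positions ever visited, so □(gps U ◇returning) holds.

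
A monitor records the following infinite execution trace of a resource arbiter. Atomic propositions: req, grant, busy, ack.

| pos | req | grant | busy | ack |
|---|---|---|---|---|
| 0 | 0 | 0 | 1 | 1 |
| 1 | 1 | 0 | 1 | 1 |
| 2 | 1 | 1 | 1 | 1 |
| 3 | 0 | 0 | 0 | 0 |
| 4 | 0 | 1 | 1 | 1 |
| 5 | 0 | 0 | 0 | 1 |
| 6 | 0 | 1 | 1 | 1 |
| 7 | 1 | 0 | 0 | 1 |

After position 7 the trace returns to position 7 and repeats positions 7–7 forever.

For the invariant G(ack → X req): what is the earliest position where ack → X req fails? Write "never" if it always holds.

2

Check ack → X req at each position in order: 0 ✓, 1 ✓.
At position 2 the labels are {ack, busy, grant, req} and the next position 3 has {}, so ack → X req is false there. This is the first violation.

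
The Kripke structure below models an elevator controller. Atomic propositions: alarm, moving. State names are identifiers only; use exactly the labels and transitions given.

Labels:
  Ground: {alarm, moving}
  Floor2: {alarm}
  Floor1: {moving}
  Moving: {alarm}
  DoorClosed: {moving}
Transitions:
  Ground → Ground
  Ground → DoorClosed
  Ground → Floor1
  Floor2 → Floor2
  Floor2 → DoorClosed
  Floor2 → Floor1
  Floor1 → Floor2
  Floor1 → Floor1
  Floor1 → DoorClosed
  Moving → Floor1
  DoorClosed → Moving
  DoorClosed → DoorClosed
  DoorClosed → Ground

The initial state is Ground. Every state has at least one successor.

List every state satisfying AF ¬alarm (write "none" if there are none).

States satisfying ¬alarm: {Floor1, DoorClosed}.
States satisfying AF ¬alarm: {Floor1, Moving, DoorClosed}.

{Floor1, Moving, DoorClosed}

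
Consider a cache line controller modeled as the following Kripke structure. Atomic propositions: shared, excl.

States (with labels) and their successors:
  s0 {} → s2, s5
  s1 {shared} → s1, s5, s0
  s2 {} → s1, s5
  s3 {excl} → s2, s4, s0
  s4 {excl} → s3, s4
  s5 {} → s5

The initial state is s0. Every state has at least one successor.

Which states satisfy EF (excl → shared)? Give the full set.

States satisfying excl → shared: {s0, s1, s2, s5}.
States satisfying EF (excl → shared): {s0, s1, s2, s3, s4, s5}.

{s0, s1, s2, s3, s4, s5}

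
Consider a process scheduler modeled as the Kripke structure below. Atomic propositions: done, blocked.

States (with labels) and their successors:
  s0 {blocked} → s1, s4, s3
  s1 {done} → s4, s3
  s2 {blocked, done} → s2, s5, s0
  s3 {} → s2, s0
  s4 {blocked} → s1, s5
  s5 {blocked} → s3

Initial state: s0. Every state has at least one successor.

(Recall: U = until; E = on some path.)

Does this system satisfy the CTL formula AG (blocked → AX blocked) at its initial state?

States satisfying blocked → AX blocked: {s1, s2, s3}.
States satisfying AG (blocked → AX blocked): ∅.
s0 is reachable from s0 and violates blocked → AX blocked, so AG fails at s0.
s0 ∉ Sat(AG (blocked → AX blocked)).

Does not hold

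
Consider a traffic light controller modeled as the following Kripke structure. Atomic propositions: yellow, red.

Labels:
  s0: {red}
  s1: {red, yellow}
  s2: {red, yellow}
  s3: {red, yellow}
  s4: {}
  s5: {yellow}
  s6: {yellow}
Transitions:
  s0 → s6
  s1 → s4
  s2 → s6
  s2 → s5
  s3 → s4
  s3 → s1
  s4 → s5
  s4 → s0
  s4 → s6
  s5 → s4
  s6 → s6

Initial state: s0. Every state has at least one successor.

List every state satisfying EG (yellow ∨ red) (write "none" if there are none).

{s0, s2, s6}

States satisfying yellow ∨ red: {s0, s1, s2, s3, s5, s6}.
States satisfying EG (yellow ∨ red): {s0, s2, s6}.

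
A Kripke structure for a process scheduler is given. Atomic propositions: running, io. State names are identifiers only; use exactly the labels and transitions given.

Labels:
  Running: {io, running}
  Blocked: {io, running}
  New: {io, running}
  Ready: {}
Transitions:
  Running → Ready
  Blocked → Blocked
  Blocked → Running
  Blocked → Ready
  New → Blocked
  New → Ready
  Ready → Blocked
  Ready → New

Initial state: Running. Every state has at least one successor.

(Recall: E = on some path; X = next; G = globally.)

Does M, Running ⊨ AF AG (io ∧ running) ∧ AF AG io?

No

States satisfying AG (io ∧ running): ∅.
States satisfying AF AG (io ∧ running): ∅.
States satisfying AG io: ∅.
States satisfying AF AG io: ∅.
States satisfying AF AG (io ∧ running) ∧ AF AG io: ∅.
Running ∉ Sat(AF AG (io ∧ running) ∧ AF AG io).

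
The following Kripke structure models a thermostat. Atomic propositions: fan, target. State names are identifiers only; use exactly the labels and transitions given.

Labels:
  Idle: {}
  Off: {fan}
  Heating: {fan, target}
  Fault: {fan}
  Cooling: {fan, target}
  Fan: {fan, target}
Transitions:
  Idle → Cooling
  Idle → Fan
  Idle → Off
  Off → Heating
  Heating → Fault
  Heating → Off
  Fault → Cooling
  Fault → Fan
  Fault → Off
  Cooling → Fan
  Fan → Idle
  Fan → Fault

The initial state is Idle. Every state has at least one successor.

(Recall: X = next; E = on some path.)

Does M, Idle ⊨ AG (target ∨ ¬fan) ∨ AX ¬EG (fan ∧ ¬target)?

Holds

States satisfying target ∨ ¬fan: {Idle, Heating, Cooling, Fan}.
States satisfying AG (target ∨ ¬fan): ∅.
States satisfying ¬EG (fan ∧ ¬target): {Idle, Off, Heating, Fault, Cooling, Fan}.
States satisfying AX ¬EG (fan ∧ ¬target): {Idle, Off, Heating, Fault, Cooling, Fan}.
States satisfying AG (target ∨ ¬fan) ∨ AX ¬EG (fan ∧ ¬target): {Idle, Off, Heating, Fault, Cooling, Fan}.
Idle ∈ Sat(AG (target ∨ ¬fan) ∨ AX ¬EG (fan ∧ ¬target)).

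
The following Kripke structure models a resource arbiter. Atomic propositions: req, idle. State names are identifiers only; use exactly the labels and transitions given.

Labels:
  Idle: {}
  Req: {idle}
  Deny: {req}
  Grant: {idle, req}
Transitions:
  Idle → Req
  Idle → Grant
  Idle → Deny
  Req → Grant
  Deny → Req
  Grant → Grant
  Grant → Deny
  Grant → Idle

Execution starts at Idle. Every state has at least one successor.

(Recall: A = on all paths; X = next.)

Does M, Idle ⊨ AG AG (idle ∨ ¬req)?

States satisfying AG (idle ∨ ¬req): ∅.
States satisfying AG AG (idle ∨ ¬req): ∅.
Deny is reachable from Idle and violates AG (idle ∨ ¬req), so AG fails at Idle.
Idle ∉ Sat(AG AG (idle ∨ ¬req)).

No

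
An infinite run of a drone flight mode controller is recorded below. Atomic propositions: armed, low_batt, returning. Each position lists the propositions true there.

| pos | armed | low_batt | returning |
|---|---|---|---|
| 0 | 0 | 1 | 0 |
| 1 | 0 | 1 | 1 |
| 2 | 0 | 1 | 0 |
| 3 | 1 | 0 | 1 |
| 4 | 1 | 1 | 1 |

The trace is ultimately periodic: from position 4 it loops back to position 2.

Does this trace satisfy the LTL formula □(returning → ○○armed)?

returning → ○○armed must hold at every position from 0 onward. It fails at position 3, so □(returning → ○○armed) is false.
Positions where returning holds: 1, 3, 4.
Check ○○armed at each: 1→ok, 3→fails, 4→ok.

Does not hold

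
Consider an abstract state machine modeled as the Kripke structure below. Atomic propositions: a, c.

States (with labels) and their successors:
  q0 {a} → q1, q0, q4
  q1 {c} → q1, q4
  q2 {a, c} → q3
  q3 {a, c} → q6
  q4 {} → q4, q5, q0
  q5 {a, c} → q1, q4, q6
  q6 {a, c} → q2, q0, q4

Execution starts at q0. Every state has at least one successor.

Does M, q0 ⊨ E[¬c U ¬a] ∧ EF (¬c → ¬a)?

States satisfying ¬c: {q0, q4}.
States satisfying ¬a: {q1, q4}.
States satisfying E[¬c U ¬a]: {q0, q1, q4}.
States satisfying ¬c → ¬a: {q1, q2, q3, q4, q5, q6}.
States satisfying EF (¬c → ¬a): {q0, q1, q2, q3, q4, q5, q6}.
States satisfying E[¬c U ¬a] ∧ EF (¬c → ¬a): {q0, q1, q4}.
q0 ∈ Sat(E[¬c U ¬a] ∧ EF (¬c → ¬a)).

Holds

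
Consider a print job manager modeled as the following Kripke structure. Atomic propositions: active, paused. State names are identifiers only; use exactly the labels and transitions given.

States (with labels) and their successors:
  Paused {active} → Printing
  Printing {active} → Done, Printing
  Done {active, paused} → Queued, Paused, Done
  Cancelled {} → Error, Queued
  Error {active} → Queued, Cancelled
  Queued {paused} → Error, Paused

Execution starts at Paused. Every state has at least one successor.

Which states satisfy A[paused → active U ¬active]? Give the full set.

States satisfying paused → active: {Paused, Printing, Done, Cancelled, Error}.
States satisfying ¬active: {Cancelled, Queued}.
States satisfying A[paused → active U ¬active]: {Cancelled, Error, Queued}.

{Cancelled, Error, Queued}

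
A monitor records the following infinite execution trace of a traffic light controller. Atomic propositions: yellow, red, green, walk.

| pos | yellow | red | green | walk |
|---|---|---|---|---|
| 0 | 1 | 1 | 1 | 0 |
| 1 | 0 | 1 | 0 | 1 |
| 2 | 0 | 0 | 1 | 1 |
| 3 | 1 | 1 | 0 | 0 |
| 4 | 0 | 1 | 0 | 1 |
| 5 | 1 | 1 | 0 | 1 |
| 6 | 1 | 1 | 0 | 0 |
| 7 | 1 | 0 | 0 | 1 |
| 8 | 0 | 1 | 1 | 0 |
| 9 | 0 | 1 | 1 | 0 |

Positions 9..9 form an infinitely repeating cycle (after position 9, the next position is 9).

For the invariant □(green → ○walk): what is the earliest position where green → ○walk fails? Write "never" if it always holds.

2

Check green → ○walk at each position in order: 0 ✓, 1 ✓.
At position 2 the labels are {green, walk} and the next position 3 has {red, yellow}, so green → ○walk is false there. This is the first violation.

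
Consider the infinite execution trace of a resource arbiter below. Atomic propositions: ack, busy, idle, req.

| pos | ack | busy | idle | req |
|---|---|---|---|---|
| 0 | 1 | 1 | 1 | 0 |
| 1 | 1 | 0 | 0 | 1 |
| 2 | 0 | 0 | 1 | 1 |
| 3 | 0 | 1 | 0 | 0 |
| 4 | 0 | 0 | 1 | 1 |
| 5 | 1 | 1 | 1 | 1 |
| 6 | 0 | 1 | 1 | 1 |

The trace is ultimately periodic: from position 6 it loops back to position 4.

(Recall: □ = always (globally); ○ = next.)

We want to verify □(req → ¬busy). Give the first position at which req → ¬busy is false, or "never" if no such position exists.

5

Check req → ¬busy at each position in order: 0 ✓, 1 ✓, 2 ✓, 3 ✓, 4 ✓.
At position 5 the labels are {ack, busy, idle, req}, so req → ¬busy is false there. This is the first violation.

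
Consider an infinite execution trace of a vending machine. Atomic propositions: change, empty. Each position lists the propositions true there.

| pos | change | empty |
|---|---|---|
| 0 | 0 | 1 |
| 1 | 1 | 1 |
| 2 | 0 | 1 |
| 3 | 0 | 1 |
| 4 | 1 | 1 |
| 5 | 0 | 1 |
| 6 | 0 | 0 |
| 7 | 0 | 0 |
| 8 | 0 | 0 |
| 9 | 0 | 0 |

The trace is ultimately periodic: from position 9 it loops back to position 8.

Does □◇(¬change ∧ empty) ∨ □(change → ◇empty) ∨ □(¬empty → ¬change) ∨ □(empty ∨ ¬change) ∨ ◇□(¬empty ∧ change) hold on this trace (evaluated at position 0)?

Yes

◇(¬change ∧ empty) must hold at every position from 0 onward. It fails at position 6, so □◇(¬change ∧ empty) is false.
At position 0: □◇(¬change ∧ empty) is false; □(change → ◇empty) ∨ □(¬empty → ¬change) ∨ □(empty ∨ ¬change) ∨ ◇□(¬empty ∧ change) is true; so □◇(¬change ∧ empty) ∨ □(change → ◇empty) ∨ □(¬empty → ¬change) ∨ □(empty ∨ ¬change) ∨ ◇□(¬empty ∧ change) is true.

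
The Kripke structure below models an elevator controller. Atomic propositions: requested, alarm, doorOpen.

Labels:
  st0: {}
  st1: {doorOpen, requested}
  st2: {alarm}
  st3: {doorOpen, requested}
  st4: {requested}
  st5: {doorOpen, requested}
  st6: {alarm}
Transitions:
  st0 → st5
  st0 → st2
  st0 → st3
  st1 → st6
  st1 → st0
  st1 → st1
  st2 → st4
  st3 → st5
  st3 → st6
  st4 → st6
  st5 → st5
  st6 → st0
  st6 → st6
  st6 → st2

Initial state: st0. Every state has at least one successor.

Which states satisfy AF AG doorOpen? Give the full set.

{st5}

States satisfying AG doorOpen: {st5}.
States satisfying AF AG doorOpen: {st5}.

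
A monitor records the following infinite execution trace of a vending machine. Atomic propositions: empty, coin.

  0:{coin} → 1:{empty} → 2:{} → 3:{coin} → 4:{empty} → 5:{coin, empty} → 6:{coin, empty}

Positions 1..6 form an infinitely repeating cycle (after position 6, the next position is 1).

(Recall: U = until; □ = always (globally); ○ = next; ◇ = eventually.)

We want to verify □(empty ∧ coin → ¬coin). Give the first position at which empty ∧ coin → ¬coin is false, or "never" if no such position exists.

5

Check empty ∧ coin → ¬coin at each position in order: 0 ✓, 1 ✓, 2 ✓, 3 ✓, 4 ✓.
At position 5 the labels are {coin, empty}, so empty ∧ coin → ¬coin is false there. This is the first violation.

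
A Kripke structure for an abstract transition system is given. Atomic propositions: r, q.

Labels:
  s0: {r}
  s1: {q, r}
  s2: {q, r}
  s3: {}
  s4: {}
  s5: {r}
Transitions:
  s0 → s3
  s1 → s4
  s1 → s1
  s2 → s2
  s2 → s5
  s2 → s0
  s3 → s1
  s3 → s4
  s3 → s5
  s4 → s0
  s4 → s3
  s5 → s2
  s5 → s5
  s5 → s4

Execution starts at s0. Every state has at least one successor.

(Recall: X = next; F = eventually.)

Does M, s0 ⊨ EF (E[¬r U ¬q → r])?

Holds

States satisfying E[¬r U ¬q → r]: {s0, s1, s2, s3, s4, s5}.
States satisfying EF (E[¬r U ¬q → r]): {s0, s1, s2, s3, s4, s5}.
Some path from s0 reaches a state where E[¬r U ¬q → r] holds.
s0 ∈ Sat(EF (E[¬r U ¬q → r])).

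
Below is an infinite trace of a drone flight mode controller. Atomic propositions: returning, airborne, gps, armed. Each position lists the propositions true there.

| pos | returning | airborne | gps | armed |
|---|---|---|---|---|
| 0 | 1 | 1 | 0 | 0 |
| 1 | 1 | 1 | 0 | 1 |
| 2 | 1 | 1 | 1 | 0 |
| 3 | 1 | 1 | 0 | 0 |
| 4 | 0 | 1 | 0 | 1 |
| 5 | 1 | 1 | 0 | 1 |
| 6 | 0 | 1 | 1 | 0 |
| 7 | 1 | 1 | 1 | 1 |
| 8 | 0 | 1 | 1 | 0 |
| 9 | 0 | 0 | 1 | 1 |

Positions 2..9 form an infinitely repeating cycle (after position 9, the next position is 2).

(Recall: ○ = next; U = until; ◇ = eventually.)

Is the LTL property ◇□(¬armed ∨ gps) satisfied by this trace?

No

□(¬armed ∨ gps) is false at every position 0..9, so it never becomes true and ◇□(¬armed ∨ gps) fails.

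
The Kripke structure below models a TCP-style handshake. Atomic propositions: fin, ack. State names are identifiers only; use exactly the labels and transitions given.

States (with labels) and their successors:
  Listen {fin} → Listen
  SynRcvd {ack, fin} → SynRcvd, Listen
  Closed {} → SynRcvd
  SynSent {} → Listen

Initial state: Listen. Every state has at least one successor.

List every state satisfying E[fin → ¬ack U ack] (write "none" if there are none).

States satisfying fin → ¬ack: {Listen, Closed, SynSent}.
States satisfying ack: {SynRcvd}.
States satisfying E[fin → ¬ack U ack]: {SynRcvd, Closed}.

{SynRcvd, Closed}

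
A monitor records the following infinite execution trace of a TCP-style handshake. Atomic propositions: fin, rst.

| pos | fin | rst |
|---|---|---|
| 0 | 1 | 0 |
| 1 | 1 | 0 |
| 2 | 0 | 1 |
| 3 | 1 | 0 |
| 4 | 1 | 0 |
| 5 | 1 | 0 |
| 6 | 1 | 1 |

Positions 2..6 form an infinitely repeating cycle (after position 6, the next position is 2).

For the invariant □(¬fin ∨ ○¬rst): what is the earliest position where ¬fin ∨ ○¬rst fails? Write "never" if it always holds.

1

Check ¬fin ∨ ○¬rst at each position in order: 0 ✓.
At position 1 the labels are {fin} and the next position 2 has {rst}, so ¬fin ∨ ○¬rst is false there. This is the first violation.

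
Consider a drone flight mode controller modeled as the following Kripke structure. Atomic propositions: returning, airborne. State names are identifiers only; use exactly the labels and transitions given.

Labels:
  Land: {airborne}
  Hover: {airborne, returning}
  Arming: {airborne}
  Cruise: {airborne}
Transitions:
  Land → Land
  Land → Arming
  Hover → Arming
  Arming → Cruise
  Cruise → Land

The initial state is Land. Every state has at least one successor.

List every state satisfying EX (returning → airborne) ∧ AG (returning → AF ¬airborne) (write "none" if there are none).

{Land, Arming, Cruise}

States satisfying returning → airborne: {Land, Hover, Arming, Cruise}.
States satisfying EX (returning → airborne): {Land, Hover, Arming, Cruise}.
States satisfying returning → AF ¬airborne: {Land, Arming, Cruise}.
States satisfying AG (returning → AF ¬airborne): {Land, Arming, Cruise}.
States satisfying EX (returning → airborne) ∧ AG (returning → AF ¬airborne): {Land, Arming, Cruise}.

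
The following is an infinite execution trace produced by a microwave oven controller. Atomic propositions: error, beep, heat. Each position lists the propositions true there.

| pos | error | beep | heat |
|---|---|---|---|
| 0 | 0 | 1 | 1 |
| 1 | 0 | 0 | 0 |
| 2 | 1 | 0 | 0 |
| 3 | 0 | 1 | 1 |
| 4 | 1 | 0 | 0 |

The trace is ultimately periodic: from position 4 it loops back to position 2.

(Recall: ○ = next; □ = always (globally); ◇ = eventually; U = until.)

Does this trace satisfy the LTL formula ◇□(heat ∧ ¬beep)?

No

□(heat ∧ ¬beep) is false at every position 0..4, so it never becomes true and ◇□(heat ∧ ¬beep) fails.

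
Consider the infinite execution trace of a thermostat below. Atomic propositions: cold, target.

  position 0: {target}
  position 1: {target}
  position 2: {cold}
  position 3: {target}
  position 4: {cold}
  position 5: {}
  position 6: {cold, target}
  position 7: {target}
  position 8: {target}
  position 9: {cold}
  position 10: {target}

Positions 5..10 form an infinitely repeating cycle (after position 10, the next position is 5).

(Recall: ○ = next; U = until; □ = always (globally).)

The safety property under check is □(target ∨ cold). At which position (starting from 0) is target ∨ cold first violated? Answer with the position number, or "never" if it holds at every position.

Check target ∨ cold at each position in order: 0 ✓, 1 ✓, 2 ✓, 3 ✓, 4 ✓.
At position 5 the labels are {}, so target ∨ cold is false there. This is the first violation.

5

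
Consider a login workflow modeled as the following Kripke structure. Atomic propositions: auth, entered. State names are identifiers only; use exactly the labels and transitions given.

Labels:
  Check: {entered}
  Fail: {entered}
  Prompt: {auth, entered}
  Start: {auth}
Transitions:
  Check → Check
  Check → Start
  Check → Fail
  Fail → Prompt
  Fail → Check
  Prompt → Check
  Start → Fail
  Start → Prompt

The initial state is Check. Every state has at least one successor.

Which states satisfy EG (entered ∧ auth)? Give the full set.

none

States satisfying entered ∧ auth: {Prompt}.
States satisfying EG (entered ∧ auth): ∅.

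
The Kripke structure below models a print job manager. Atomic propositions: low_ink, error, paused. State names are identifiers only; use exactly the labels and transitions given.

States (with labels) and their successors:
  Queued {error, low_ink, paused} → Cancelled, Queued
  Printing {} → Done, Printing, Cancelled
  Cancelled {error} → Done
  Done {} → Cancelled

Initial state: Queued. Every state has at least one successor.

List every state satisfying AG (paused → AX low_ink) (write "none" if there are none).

{Printing, Cancelled, Done}

States satisfying paused → AX low_ink: {Printing, Cancelled, Done}.
States satisfying AG (paused → AX low_ink): {Printing, Cancelled, Done}.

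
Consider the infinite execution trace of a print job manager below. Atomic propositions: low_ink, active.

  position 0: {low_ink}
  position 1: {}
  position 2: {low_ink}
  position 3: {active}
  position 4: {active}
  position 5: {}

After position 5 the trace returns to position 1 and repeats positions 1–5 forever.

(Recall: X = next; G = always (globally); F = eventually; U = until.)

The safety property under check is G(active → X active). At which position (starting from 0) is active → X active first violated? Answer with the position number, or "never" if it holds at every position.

Check active → X active at each position in order: 0 ✓, 1 ✓, 2 ✓, 3 ✓.
At position 4 the labels are {active} and the next position 5 has {}, so active → X active is false there. This is the first violation.

4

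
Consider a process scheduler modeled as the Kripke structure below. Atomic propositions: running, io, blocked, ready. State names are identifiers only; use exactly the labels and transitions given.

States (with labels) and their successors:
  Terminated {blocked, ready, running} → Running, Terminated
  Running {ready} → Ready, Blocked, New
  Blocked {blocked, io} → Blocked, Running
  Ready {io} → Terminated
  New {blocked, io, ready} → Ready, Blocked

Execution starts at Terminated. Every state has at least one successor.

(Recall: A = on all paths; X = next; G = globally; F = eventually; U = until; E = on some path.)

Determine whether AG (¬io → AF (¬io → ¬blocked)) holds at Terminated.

No

States satisfying ¬io → AF (¬io → ¬blocked): {Running, Blocked, Ready, New}.
States satisfying AG (¬io → AF (¬io → ¬blocked)): ∅.
Terminated is reachable from Terminated and violates ¬io → AF (¬io → ¬blocked), so AG fails at Terminated.
Terminated ∉ Sat(AG (¬io → AF (¬io → ¬blocked))).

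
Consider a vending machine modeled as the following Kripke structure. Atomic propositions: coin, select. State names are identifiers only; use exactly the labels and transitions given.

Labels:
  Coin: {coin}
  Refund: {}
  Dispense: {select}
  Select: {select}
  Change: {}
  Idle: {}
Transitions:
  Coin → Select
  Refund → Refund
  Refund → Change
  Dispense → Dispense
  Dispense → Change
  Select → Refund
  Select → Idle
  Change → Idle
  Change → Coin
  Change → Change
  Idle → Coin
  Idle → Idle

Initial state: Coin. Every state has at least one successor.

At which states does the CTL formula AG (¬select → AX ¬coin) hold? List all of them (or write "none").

States satisfying ¬select → AX ¬coin: {Coin, Refund, Dispense, Select}.
States satisfying AG (¬select → AX ¬coin): ∅.

none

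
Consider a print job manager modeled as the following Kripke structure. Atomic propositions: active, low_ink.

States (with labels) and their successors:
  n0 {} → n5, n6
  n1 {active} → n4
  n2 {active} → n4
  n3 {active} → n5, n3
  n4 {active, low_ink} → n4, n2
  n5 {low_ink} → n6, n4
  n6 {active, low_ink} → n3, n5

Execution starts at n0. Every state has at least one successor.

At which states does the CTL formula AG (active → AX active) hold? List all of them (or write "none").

States satisfying active → AX active: {n0, n1, n2, n4, n5}.
States satisfying AG (active → AX active): {n1, n2, n4}.

{n1, n2, n4}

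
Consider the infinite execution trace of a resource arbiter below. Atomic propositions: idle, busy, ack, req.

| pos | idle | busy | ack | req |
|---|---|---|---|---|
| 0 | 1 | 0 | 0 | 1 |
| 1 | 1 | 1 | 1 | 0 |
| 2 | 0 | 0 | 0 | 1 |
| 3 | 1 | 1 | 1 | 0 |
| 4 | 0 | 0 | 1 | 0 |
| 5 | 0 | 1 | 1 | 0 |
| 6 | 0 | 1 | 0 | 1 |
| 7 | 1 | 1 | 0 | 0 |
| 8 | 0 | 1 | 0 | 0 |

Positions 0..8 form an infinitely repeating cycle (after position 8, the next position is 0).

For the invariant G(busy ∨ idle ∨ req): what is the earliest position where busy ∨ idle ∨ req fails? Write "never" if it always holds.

Check busy ∨ idle ∨ req at each position in order: 0 ✓, 1 ✓, 2 ✓, 3 ✓.
At position 4 the labels are {ack}, so busy ∨ idle ∨ req is false there. This is the first violation.

4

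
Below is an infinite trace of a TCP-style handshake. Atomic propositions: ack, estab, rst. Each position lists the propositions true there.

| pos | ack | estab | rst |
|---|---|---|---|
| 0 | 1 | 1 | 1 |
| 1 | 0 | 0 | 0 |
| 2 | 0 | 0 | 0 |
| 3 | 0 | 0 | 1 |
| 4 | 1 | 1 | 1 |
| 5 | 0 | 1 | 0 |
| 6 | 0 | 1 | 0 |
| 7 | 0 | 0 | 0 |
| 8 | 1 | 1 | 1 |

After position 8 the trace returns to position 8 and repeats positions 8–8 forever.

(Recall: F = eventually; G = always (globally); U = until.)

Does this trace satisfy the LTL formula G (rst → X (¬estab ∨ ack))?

rst → X (¬estab ∨ ack) must hold at every position from 0 onward. It fails at position 4, so G (rst → X (¬estab ∨ ack)) is false.
Positions where rst holds: 0, 3, 4, 8.
Check X (¬estab ∨ ack) at each: 0→ok, 3→ok, 4→fails, 8→ok.

Violated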